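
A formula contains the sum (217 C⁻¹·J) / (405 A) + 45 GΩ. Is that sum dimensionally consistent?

Yes

In SI base units:
  (217 C⁻¹·J) / (405 A):  [kg·m²·s⁻³·A⁻¹] / [A] = kg·m²·s⁻³·A⁻²
  45 GΩ:  Ω = V·A⁻¹ = kg·m²·s⁻³·A⁻²
Both are kg·m²·s⁻³·A⁻², so they have the same dimensions and can be added.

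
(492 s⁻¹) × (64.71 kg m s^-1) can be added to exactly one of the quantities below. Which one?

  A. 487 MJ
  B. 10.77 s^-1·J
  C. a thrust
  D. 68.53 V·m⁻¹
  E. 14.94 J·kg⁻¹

Reference: [s⁻¹] · [kg·m·s⁻¹] = kg·m·s⁻².
Each option:
  A. J = N·m = kg·m²·s⁻²
  B. J·s⁻¹ = N·m·s⁻¹ = kg·m²·s⁻³
  C. [thrust] = kg·m·s⁻²  ← same
  D. V·m⁻¹ = J·C⁻¹·m⁻¹ = kg·m·s⁻³·A⁻¹
  E. J·kg⁻¹ = N·m·kg⁻¹ = m²·s⁻²
Only C. matches kg·m·s⁻².

C.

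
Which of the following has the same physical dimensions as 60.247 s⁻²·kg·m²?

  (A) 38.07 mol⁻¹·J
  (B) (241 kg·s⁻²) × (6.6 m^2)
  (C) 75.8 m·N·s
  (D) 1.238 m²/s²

Reference: kg·m²·s⁻².
Each option:
  (A) J·mol⁻¹ = N·m·mol⁻¹ = kg·m²·s⁻²·mol⁻¹
  (B) [kg·s⁻²] · [m²] = kg·m²·s⁻²  ← same
  (C) N·m·s = kg·m·s⁻²·m·s = kg·m²·s⁻¹
  (D) m²·s⁻²
Only (B) matches kg·m²·s⁻².

(B)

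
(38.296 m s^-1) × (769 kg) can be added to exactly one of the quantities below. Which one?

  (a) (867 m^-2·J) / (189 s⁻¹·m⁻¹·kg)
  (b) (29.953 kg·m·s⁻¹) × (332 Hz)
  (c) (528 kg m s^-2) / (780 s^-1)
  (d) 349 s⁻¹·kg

(c)

Reference: [m·s⁻¹] · [kg] = kg·m·s⁻¹.
Each option:
  (a) [kg·s⁻²] / [kg·m⁻¹·s⁻¹] = m·s⁻¹
  (b) [kg·m·s⁻¹] · [s⁻¹] = kg·m·s⁻²
  (c) [kg·m·s⁻²] / [s⁻¹] = kg·m·s⁻¹  ← same
  (d) kg·s⁻¹
Only (c) matches kg·m·s⁻¹.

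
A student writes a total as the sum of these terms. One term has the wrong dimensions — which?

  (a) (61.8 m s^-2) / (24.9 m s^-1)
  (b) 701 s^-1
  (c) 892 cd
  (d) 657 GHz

(c)

Expand each in SI base units:
  (a) [m·s⁻²] / [m·s⁻¹] = s⁻¹
  (b) s⁻¹
  (c) cd
  (d) Hz = s⁻¹
All reduce to s⁻¹ except (c), which is cd.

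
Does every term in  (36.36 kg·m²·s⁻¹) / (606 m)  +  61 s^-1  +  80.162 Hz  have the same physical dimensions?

Expand each in SI base units:
  (36.36 kg·m²·s⁻¹) / (606 m):  [kg·m²·s⁻¹] / [m] = kg·m·s⁻¹
  61 s^-1:  s⁻¹
  80.162 Hz:  Hz = s⁻¹
The terms do not share a single dimension (kg·m·s⁻¹ vs s⁻¹).

No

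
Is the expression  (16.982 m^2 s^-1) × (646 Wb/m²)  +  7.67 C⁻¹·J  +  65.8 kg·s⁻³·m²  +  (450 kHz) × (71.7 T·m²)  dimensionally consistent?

In SI base units:
  (16.982 m^2 s^-1) × (646 Wb/m²):  [m²·s⁻¹] · [kg·s⁻²·A⁻¹] = kg·m²·s⁻³·A⁻¹
  7.67 C⁻¹·J:  J·C⁻¹ = N·m·(s·A)⁻¹ = kg·m²·s⁻³·A⁻¹
  65.8 kg·s⁻³·m²:  kg·m²·s⁻³
  (450 kHz) × (71.7 T·m²):  [s⁻¹] · [kg·m²·s⁻²·A⁻¹] = kg·m²·s⁻³·A⁻¹
The terms do not share a single dimension (kg·m²·s⁻³ vs kg·m²·s⁻³·A⁻¹).

No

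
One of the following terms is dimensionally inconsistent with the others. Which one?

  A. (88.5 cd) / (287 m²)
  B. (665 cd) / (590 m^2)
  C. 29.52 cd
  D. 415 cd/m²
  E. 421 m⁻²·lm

C.

Dimensions:
  A. [cd] / [m²] = m⁻²·cd
  B. [cd] / [m²] = m⁻²·cd
  C. cd
  D. cd·m⁻² = m⁻²·cd
  E. lm·m⁻² = cd·m⁻² = m⁻²·cd
All reduce to m⁻²·cd except C., which is cd.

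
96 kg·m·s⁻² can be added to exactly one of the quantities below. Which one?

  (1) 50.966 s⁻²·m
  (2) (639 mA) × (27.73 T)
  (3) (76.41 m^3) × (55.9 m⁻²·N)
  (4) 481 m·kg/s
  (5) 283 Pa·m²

(5)

Reference: kg·m·s⁻².
Each option:
  (1) m·s⁻²
  (2) [A] · [kg·s⁻²·A⁻¹] = kg·s⁻²
  (3) [m³] · [kg·m⁻¹·s⁻²] = kg·m²·s⁻²
  (4) kg·m·s⁻¹
  (5) Pa·m² = N·m⁻²·m² = kg·m·s⁻²  ← same
Only (5) matches kg·m·s⁻².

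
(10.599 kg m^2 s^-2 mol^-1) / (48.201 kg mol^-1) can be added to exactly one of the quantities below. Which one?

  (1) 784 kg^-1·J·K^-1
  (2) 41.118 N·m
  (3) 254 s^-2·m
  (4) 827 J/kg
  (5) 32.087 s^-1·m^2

(4)

Reference: [kg·m²·s⁻²·mol⁻¹] / [kg·mol⁻¹] = m²·s⁻².
Each option:
  (1) J·kg⁻¹·K⁻¹ = N·m·kg⁻¹·K⁻¹ = m²·s⁻²·K⁻¹
  (2) N·m = kg·m·s⁻²·m = kg·m²·s⁻²
  (3) m·s⁻²
  (4) J·kg⁻¹ = N·m·kg⁻¹ = m²·s⁻²  ← same
  (5) m²·s⁻¹
Only (4) matches m²·s⁻².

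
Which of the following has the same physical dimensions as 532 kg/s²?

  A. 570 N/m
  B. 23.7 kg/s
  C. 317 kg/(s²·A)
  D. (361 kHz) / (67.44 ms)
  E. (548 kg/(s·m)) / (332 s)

Reference: kg·s⁻².
Each option:
  A. N·m⁻¹ = kg·m·s⁻²·m⁻¹ = kg·s⁻²  ← same
  B. kg·s⁻¹
  C. kg·s⁻²·A⁻¹
  D. [s⁻¹] / [s] = s⁻²
  E. [kg·m⁻¹·s⁻¹] / [s] = kg·m⁻¹·s⁻²
Only A. matches kg·s⁻².

A.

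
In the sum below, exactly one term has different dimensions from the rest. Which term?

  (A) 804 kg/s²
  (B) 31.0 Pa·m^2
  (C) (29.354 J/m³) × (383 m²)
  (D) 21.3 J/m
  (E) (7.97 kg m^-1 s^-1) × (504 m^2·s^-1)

(A)

Work out the base dimensions of each:
  (A) kg·s⁻²
  (B) Pa·m² = N·m⁻²·m² = kg·m·s⁻²
  (C) [kg·m⁻¹·s⁻²] · [m²] = kg·m·s⁻²
  (D) J·m⁻¹ = N·m·m⁻¹ = kg·m·s⁻²
  (E) [kg·m⁻¹·s⁻¹] · [m²·s⁻¹] = kg·m·s⁻²
All reduce to kg·m·s⁻² except (A), which is kg·s⁻².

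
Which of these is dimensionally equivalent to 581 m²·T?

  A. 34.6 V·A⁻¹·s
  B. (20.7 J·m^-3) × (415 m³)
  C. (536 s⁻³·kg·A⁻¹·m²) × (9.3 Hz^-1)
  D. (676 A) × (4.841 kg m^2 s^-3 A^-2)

Reference: T·m² = Wb·m⁻²·m² = kg·m²·s⁻²·A⁻¹.
Each option:
  A. V·s·A⁻¹ = J·C⁻¹·s·A⁻¹ = kg·m²·s⁻²·A⁻²
  B. [kg·m⁻¹·s⁻²] · [m³] = kg·m²·s⁻²
  C. [kg·m²·s⁻³·A⁻¹] · [s] = kg·m²·s⁻²·A⁻¹  ← same
  D. [A] · [kg·m²·s⁻³·A⁻²] = kg·m²·s⁻³·A⁻¹
Only C. matches kg·m²·s⁻²·A⁻¹.

C.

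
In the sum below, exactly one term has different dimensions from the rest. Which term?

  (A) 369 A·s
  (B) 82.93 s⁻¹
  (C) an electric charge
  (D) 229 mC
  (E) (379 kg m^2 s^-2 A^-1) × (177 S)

(B)

Expand each in SI base units:
  (A) A·s = s·A
  (B) s⁻¹
  (C) [electric charge] = s·A
  (D) C = s·A
  (E) [kg·m²·s⁻²·A⁻¹] · [kg⁻¹·m⁻²·s³·A²] = s·A
All reduce to s·A except (B), which is s⁻¹.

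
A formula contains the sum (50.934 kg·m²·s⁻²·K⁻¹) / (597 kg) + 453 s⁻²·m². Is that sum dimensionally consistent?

Work out the base dimensions of each:
  (50.934 kg·m²·s⁻²·K⁻¹) / (597 kg):  [kg·m²·s⁻²·K⁻¹] / [kg] = m²·s⁻²·K⁻¹
  453 s⁻²·m²:  m²·s⁻²
m²·s⁻²·K⁻¹ ≠ m²·s⁻², so they cannot be added.

No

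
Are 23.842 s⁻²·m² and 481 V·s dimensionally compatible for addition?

Expand each in SI base units:
  23.842 s⁻²·m²:  m²·s⁻²
  481 V·s:  V·s = J·C⁻¹·s = kg·m²·s⁻²·A⁻¹
m²·s⁻² ≠ kg·m²·s⁻²·A⁻¹, so they cannot be added.

No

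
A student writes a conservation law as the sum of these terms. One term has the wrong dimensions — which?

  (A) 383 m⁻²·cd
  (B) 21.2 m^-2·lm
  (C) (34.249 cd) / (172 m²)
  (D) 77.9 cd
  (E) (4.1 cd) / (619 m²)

Expand each in SI base units:
  (A) cd·m⁻² = m⁻²·cd
  (B) lm·m⁻² = cd·m⁻² = m⁻²·cd
  (C) [cd] / [m²] = m⁻²·cd
  (D) cd
  (E) [cd] / [m²] = m⁻²·cd
All reduce to m⁻²·cd except (D), which is cd.

(D)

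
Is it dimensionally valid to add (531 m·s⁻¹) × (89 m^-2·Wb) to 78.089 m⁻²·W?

Expand each in SI base units:
  (531 m·s⁻¹) × (89 m^-2·Wb):  [m·s⁻¹] · [kg·s⁻²·A⁻¹] = kg·m·s⁻³·A⁻¹
  78.089 m⁻²·W:  W·m⁻² = J·s⁻¹·m⁻² = kg·s⁻³
kg·m·s⁻³·A⁻¹ ≠ kg·s⁻³, so they cannot be added.

No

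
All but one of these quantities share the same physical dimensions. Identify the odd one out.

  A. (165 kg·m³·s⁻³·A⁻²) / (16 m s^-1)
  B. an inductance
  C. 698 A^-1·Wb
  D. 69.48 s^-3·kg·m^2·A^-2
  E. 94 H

Work out the base dimensions of each:
  A. [kg·m³·s⁻³·A⁻²] / [m·s⁻¹] = kg·m²·s⁻²·A⁻²
  B. [inductance] = kg·m²·s⁻²·A⁻²
  C. Wb·A⁻¹ = V·s·A⁻¹ = kg·m²·s⁻²·A⁻²
  D. kg·m²·s⁻³·A⁻²
  E. H = V·s·A⁻¹ = kg·m²·s⁻²·A⁻²
All reduce to kg·m²·s⁻²·A⁻² except D., which is kg·m²·s⁻³·A⁻².

D.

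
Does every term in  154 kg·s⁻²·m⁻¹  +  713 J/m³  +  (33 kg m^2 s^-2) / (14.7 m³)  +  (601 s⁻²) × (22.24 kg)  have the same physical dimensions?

No

Work out the base dimensions of each:
  154 kg·s⁻²·m⁻¹:  kg·m⁻¹·s⁻²
  713 J/m³:  J·m⁻³ = N·m·m⁻³ = kg·m⁻¹·s⁻²
  (33 kg m^2 s^-2) / (14.7 m³):  [kg·m²·s⁻²] / [m³] = kg·m⁻¹·s⁻²
  (601 s⁻²) × (22.24 kg):  [s⁻²] · [kg] = kg·s⁻²
The terms do not share a single dimension (kg·m⁻¹·s⁻² vs kg·s⁻²).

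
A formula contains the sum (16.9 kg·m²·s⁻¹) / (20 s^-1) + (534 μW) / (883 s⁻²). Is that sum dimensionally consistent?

Expand each in SI base units:
  (16.9 kg·m²·s⁻¹) / (20 s^-1):  [kg·m²·s⁻¹] / [s⁻¹] = kg·m²
  (534 μW) / (883 s⁻²):  [kg·m²·s⁻³] / [s⁻²] = kg·m²·s⁻¹
kg·m² ≠ kg·m²·s⁻¹, so they cannot be added.

No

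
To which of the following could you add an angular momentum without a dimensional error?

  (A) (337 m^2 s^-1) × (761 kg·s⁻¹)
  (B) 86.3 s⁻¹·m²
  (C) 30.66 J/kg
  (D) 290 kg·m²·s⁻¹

(D)

Reference: [angular momentum] = kg·m²·s⁻¹.
Each option:
  (A) [m²·s⁻¹] · [kg·s⁻¹] = kg·m²·s⁻²
  (B) m²·s⁻¹
  (C) J·kg⁻¹ = N·m·kg⁻¹ = m²·s⁻²
  (D) kg·m²·s⁻¹  ← same
Only (D) matches kg·m²·s⁻¹.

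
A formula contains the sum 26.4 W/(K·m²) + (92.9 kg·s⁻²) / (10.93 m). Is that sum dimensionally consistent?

In SI base units:
  26.4 W/(K·m²):  W·m⁻²·K⁻¹ = J·s⁻¹·m⁻²·K⁻¹ = kg·s⁻³·K⁻¹
  (92.9 kg·s⁻²) / (10.93 m):  [kg·s⁻²] / [m] = kg·m⁻¹·s⁻²
kg·s⁻³·K⁻¹ ≠ kg·m⁻¹·s⁻², so they cannot be added.

No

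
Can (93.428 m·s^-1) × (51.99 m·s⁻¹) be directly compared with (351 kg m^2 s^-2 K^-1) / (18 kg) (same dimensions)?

Dimensions:
  (93.428 m·s^-1) × (51.99 m·s⁻¹):  [m·s⁻¹] · [m·s⁻¹] = m²·s⁻²
  (351 kg m^2 s^-2 K^-1) / (18 kg):  [kg·m²·s⁻²·K⁻¹] / [kg] = m²·s⁻²·K⁻¹
m²·s⁻² ≠ m²·s⁻²·K⁻¹, so they cannot be added.

No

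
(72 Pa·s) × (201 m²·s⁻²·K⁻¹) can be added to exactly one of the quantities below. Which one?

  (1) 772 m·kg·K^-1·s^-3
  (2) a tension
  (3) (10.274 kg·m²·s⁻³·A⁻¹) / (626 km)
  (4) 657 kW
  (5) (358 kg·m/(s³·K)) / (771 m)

(1)

Reference: [kg·m⁻¹·s⁻¹] · [m²·s⁻²·K⁻¹] = kg·m·s⁻³·K⁻¹.
Each option:
  (1) kg·m·s⁻³·K⁻¹  ← same
  (2) [tension] = kg·m·s⁻²
  (3) [kg·m²·s⁻³·A⁻¹] / [m] = kg·m·s⁻³·A⁻¹
  (4) W = J·s⁻¹ = kg·m²·s⁻³
  (5) [kg·m·s⁻³·K⁻¹] / [m] = kg·s⁻³·K⁻¹
Only (1) matches kg·m·s⁻³·K⁻¹.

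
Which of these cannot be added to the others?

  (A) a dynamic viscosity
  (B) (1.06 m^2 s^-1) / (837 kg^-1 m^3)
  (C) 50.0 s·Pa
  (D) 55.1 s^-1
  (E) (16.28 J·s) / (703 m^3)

In SI base units:
  (A) [dynamic viscosity] = kg·m⁻¹·s⁻¹
  (B) [m²·s⁻¹] / [kg⁻¹·m³] = kg·m⁻¹·s⁻¹
  (C) Pa·s = N·m⁻²·s = kg·m⁻¹·s⁻¹
  (D) s⁻¹
  (E) [kg·m²·s⁻¹] / [m³] = kg·m⁻¹·s⁻¹
All reduce to kg·m⁻¹·s⁻¹ except (D), which is s⁻¹.

(D)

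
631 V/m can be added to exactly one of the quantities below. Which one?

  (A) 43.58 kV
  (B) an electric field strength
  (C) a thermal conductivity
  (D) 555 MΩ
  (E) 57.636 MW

Reference: V·m⁻¹ = J·C⁻¹·m⁻¹ = kg·m·s⁻³·A⁻¹.
Each option:
  (A) V = J·C⁻¹ = kg·m²·s⁻³·A⁻¹
  (B) [electric field strength] = kg·m·s⁻³·A⁻¹  ← same
  (C) [thermal conductivity] = kg·m·s⁻³·K⁻¹
  (D) Ω = V·A⁻¹ = kg·m²·s⁻³·A⁻²
  (E) W = J·s⁻¹ = kg·m²·s⁻³
Only (B) matches kg·m·s⁻³·A⁻¹.

(B)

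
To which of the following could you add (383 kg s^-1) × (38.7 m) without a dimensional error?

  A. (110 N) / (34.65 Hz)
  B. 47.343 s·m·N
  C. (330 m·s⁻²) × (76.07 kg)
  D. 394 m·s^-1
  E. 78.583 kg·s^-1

Reference: [kg·s⁻¹] · [m] = kg·m·s⁻¹.
Each option:
  A. [kg·m·s⁻²] / [s⁻¹] = kg·m·s⁻¹  ← same
  B. N·m·s = kg·m·s⁻²·m·s = kg·m²·s⁻¹
  C. [m·s⁻²] · [kg] = kg·m·s⁻²
  D. m·s⁻¹
  E. kg·s⁻¹
Only A. matches kg·m·s⁻¹.

A.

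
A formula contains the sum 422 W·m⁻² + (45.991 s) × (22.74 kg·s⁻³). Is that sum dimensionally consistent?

No

Reduce each to base SI dimensions:
  422 W·m⁻²:  W·m⁻² = J·s⁻¹·m⁻² = kg·s⁻³
  (45.991 s) × (22.74 kg·s⁻³):  [s] · [kg·s⁻³] = kg·s⁻²
kg·s⁻³ ≠ kg·s⁻², so they cannot be added.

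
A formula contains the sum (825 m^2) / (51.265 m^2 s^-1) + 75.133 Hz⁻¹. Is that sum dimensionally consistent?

Yes

Work out the base dimensions of each:
  (825 m^2) / (51.265 m^2 s^-1):  [m²] / [m²·s⁻¹] = s
  75.133 Hz⁻¹:  Hz⁻¹ = (s⁻¹)⁻¹ = s
Both are s, so they have the same dimensions and can be added.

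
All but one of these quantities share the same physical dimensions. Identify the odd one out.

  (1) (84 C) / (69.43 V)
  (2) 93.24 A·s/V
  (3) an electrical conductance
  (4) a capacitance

Dimensions:
  (1) [s·A] / [kg·m²·s⁻³·A⁻¹] = kg⁻¹·m⁻²·s⁴·A²
  (2) A·s·V⁻¹ = A·s·(J·C⁻¹)⁻¹ = kg⁻¹·m⁻²·s⁴·A²
  (3) [electrical conductance] = kg⁻¹·m⁻²·s³·A²
  (4) [capacitance] = kg⁻¹·m⁻²·s⁴·A²
All reduce to kg⁻¹·m⁻²·s⁴·A² except (3), which is kg⁻¹·m⁻²·s³·A².

(3)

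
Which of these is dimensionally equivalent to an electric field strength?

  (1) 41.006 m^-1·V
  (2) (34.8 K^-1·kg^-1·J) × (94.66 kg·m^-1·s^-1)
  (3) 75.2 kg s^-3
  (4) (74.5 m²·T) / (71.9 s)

(1)

Reference: [electric field strength] = kg·m·s⁻³·A⁻¹.
Each option:
  (1) V·m⁻¹ = J·C⁻¹·m⁻¹ = kg·m·s⁻³·A⁻¹  ← same
  (2) [m²·s⁻²·K⁻¹] · [kg·m⁻¹·s⁻¹] = kg·m·s⁻³·K⁻¹
  (3) kg·s⁻³
  (4) [kg·m²·s⁻²·A⁻¹] / [s] = kg·m²·s⁻³·A⁻¹
Only (1) matches kg·m·s⁻³·A⁻¹.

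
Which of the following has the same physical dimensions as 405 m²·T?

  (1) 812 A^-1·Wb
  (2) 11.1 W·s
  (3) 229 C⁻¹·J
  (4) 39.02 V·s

Reference: T·m² = Wb·m⁻²·m² = kg·m²·s⁻²·A⁻¹.
Each option:
  (1) Wb·A⁻¹ = V·s·A⁻¹ = kg·m²·s⁻²·A⁻²
  (2) W·s = J·s⁻¹·s = kg·m²·s⁻²
  (3) J·C⁻¹ = N·m·(s·A)⁻¹ = kg·m²·s⁻³·A⁻¹
  (4) V·s = J·C⁻¹·s = kg·m²·s⁻²·A⁻¹  ← same
Only (4) matches kg·m²·s⁻²·A⁻¹.

(4)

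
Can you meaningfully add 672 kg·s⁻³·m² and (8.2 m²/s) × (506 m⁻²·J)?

Reduce each to base SI dimensions:
  672 kg·s⁻³·m²:  kg·m²·s⁻³
  (8.2 m²/s) × (506 m⁻²·J):  [m²·s⁻¹] · [kg·s⁻²] = kg·m²·s⁻³
Both are kg·m²·s⁻³, so they have the same dimensions and can be added.

Yes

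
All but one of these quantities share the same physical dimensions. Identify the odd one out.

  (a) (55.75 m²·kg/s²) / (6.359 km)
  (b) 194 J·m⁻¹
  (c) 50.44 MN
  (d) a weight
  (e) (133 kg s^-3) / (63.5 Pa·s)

Dimensions:
  (a) [kg·m²·s⁻²] / [m] = kg·m·s⁻²
  (b) J·m⁻¹ = N·m·m⁻¹ = kg·m·s⁻²
  (c) N = kg·m·s⁻²
  (d) [weight] = kg·m·s⁻²
  (e) [kg·s⁻³] / [kg·m⁻¹·s⁻¹] = m·s⁻²
All reduce to kg·m·s⁻² except (e), which is m·s⁻².

(e)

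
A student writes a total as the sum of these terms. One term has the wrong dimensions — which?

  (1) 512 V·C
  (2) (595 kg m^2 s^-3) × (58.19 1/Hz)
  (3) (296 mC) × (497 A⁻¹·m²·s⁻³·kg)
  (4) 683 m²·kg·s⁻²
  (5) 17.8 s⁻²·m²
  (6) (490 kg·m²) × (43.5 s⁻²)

(5)

Dimensions:
  (1) C·V = s·A·J·C⁻¹ = kg·m²·s⁻²
  (2) [kg·m²·s⁻³] · [s] = kg·m²·s⁻²
  (3) [s·A] · [kg·m²·s⁻³·A⁻¹] = kg·m²·s⁻²
  (4) kg·m²·s⁻²
  (5) m²·s⁻²
  (6) [kg·m²] · [s⁻²] = kg·m²·s⁻²
All reduce to kg·m²·s⁻² except (5), which is m²·s⁻².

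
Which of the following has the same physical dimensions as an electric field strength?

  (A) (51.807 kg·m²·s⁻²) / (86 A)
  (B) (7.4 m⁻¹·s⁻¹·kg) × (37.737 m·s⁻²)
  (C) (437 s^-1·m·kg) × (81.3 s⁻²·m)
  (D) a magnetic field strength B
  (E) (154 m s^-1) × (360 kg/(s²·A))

Reference: [electric field strength] = kg·m·s⁻³·A⁻¹.
Each option:
  (A) [kg·m²·s⁻²] / [A] = kg·m²·s⁻²·A⁻¹
  (B) [kg·m⁻¹·s⁻¹] · [m·s⁻²] = kg·s⁻³
  (C) [kg·m·s⁻¹] · [m·s⁻²] = kg·m²·s⁻³
  (D) [magnetic field strength B] = kg·s⁻²·A⁻¹
  (E) [m·s⁻¹] · [kg·s⁻²·A⁻¹] = kg·m·s⁻³·A⁻¹  ← same
Only (E) matches kg·m·s⁻³·A⁻¹.

(E)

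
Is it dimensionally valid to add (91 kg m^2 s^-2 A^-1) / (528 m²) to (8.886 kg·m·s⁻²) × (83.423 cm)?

No

In SI base units:
  (91 kg m^2 s^-2 A^-1) / (528 m²):  [kg·m²·s⁻²·A⁻¹] / [m²] = kg·s⁻²·A⁻¹
  (8.886 kg·m·s⁻²) × (83.423 cm):  [kg·m·s⁻²] · [m] = kg·m²·s⁻²
kg·s⁻²·A⁻¹ ≠ kg·m²·s⁻², so they cannot be added.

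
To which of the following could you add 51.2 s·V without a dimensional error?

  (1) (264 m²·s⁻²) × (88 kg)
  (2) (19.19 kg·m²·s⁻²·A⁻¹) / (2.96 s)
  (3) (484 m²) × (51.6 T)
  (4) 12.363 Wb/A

Reference: V·s = J·C⁻¹·s = kg·m²·s⁻²·A⁻¹.
Each option:
  (1) [m²·s⁻²] · [kg] = kg·m²·s⁻²
  (2) [kg·m²·s⁻²·A⁻¹] / [s] = kg·m²·s⁻³·A⁻¹
  (3) [m²] · [kg·s⁻²·A⁻¹] = kg·m²·s⁻²·A⁻¹  ← same
  (4) Wb·A⁻¹ = V·s·A⁻¹ = kg·m²·s⁻²·A⁻²
Only (3) matches kg·m²·s⁻²·A⁻¹.

(3)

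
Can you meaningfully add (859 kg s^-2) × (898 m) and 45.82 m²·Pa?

Yes

Reduce each to base SI dimensions:
  (859 kg s^-2) × (898 m):  [kg·s⁻²] · [m] = kg·m·s⁻²
  45.82 m²·Pa:  Pa·m² = N·m⁻²·m² = kg·m·s⁻²
Both are kg·m·s⁻², so they have the same dimensions and can be added.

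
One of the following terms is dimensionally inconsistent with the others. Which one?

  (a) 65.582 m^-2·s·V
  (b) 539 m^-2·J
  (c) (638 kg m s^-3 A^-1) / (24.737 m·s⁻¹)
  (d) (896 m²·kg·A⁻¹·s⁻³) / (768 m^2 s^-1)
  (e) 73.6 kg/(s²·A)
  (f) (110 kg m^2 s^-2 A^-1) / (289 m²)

Dimensions:
  (a) V·s·m⁻² = J·C⁻¹·s·m⁻² = kg·s⁻²·A⁻¹
  (b) J·m⁻² = N·m·m⁻² = kg·s⁻²
  (c) [kg·m·s⁻³·A⁻¹] / [m·s⁻¹] = kg·s⁻²·A⁻¹
  (d) [kg·m²·s⁻³·A⁻¹] / [m²·s⁻¹] = kg·s⁻²·A⁻¹
  (e) kg·s⁻²·A⁻¹
  (f) [kg·m²·s⁻²·A⁻¹] / [m²] = kg·s⁻²·A⁻¹
All reduce to kg·s⁻²·A⁻¹ except (b), which is kg·s⁻².

(b)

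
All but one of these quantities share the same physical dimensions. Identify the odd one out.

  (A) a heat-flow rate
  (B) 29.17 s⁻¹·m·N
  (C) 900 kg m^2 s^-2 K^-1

Expand each in SI base units:
  (A) [heat-flow rate] = kg·m²·s⁻³
  (B) N·m·s⁻¹ = kg·m·s⁻²·m·s⁻¹ = kg·m²·s⁻³
  (C) kg·m²·s⁻²·K⁻¹
All reduce to kg·m²·s⁻³ except (C), which is kg·m²·s⁻²·K⁻¹.

(C)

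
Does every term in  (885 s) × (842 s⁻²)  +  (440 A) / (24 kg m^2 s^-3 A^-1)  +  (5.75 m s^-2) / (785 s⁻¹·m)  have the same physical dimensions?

In SI base units:
  (885 s) × (842 s⁻²):  [s] · [s⁻²] = s⁻¹
  (440 A) / (24 kg m^2 s^-3 A^-1):  [A] / [kg·m²·s⁻³·A⁻¹] = kg⁻¹·m⁻²·s³·A²
  (5.75 m s^-2) / (785 s⁻¹·m):  [m·s⁻²] / [m·s⁻¹] = s⁻¹
The terms do not share a single dimension (kg⁻¹·m⁻²·s³·A² vs s⁻¹).

No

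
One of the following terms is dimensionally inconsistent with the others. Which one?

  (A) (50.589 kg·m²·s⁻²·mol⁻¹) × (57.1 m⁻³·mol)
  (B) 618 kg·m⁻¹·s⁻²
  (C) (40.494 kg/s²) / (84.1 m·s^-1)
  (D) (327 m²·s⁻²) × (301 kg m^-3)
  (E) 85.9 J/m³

Dimensions:
  (A) [kg·m²·s⁻²·mol⁻¹] · [m⁻³·mol] = kg·m⁻¹·s⁻²
  (B) kg·m⁻¹·s⁻²
  (C) [kg·s⁻²] / [m·s⁻¹] = kg·m⁻¹·s⁻¹
  (D) [m²·s⁻²] · [kg·m⁻³] = kg·m⁻¹·s⁻²
  (E) J·m⁻³ = N·m·m⁻³ = kg·m⁻¹·s⁻²
All reduce to kg·m⁻¹·s⁻² except (C), which is kg·m⁻¹·s⁻¹.

(C)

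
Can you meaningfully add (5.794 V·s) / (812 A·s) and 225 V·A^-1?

Yes

Reduce each to base SI dimensions:
  (5.794 V·s) / (812 A·s):  [kg·m²·s⁻²·A⁻¹] / [s·A] = kg·m²·s⁻³·A⁻²
  225 V·A^-1:  V·A⁻¹ = J·C⁻¹·A⁻¹ = kg·m²·s⁻³·A⁻²
Both are kg·m²·s⁻³·A⁻², so they have the same dimensions and can be added.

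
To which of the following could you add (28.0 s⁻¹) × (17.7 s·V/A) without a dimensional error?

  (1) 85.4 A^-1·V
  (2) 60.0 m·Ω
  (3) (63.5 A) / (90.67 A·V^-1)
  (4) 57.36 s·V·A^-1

(1)

Reference: [s⁻¹] · [kg·m²·s⁻²·A⁻²] = kg·m²·s⁻³·A⁻².
Each option:
  (1) V·A⁻¹ = J·C⁻¹·A⁻¹ = kg·m²·s⁻³·A⁻²  ← same
  (2) Ω·m = V·A⁻¹·m = kg·m³·s⁻³·A⁻²
  (3) [A] / [kg⁻¹·m⁻²·s³·A²] = kg·m²·s⁻³·A⁻¹
  (4) V·s·A⁻¹ = J·C⁻¹·s·A⁻¹ = kg·m²·s⁻²·A⁻²
Only (1) matches kg·m²·s⁻³·A⁻².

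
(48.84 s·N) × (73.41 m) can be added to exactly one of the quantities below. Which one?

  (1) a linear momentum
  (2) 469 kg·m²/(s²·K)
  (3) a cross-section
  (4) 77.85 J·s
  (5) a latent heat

(4)

Reference: [kg·m·s⁻¹] · [m] = kg·m²·s⁻¹.
Each option:
  (1) [linear momentum] = kg·m·s⁻¹
  (2) kg·m²·s⁻²·K⁻¹
  (3) [cross-section] = m²
  (4) J·s = N·m·s = kg·m²·s⁻¹  ← same
  (5) [latent heat] = m²·s⁻²
Only (4) matches kg·m²·s⁻¹.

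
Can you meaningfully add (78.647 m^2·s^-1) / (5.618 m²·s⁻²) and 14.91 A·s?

No

In SI base units:
  (78.647 m^2·s^-1) / (5.618 m²·s⁻²):  [m²·s⁻¹] / [m²·s⁻²] = s
  14.91 A·s:  A·s = s·A
s ≠ s·A, so they cannot be added.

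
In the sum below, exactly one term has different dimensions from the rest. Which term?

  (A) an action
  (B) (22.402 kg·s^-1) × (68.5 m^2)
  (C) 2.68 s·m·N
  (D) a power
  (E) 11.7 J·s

Dimensions:
  (A) [action] = kg·m²·s⁻¹
  (B) [kg·s⁻¹] · [m²] = kg·m²·s⁻¹
  (C) N·m·s = kg·m·s⁻²·m·s = kg·m²·s⁻¹
  (D) [power] = kg·m²·s⁻³
  (E) J·s = N·m·s = kg·m²·s⁻¹
All reduce to kg·m²·s⁻¹ except (D), which is kg·m²·s⁻³.

(D)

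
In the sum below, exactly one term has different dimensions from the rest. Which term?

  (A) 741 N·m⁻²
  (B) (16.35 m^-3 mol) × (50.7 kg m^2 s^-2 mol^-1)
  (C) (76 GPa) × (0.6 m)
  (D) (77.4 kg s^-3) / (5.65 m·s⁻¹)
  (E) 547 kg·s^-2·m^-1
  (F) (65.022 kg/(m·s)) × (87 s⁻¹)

In SI base units:
  (A) N·m⁻² = kg·m·s⁻²·m⁻² = kg·m⁻¹·s⁻²
  (B) [m⁻³·mol] · [kg·m²·s⁻²·mol⁻¹] = kg·m⁻¹·s⁻²
  (C) [kg·m⁻¹·s⁻²] · [m] = kg·s⁻²
  (D) [kg·s⁻³] / [m·s⁻¹] = kg·m⁻¹·s⁻²
  (E) kg·m⁻¹·s⁻²
  (F) [kg·m⁻¹·s⁻¹] · [s⁻¹] = kg·m⁻¹·s⁻²
All reduce to kg·m⁻¹·s⁻² except (C), which is kg·s⁻².

(C)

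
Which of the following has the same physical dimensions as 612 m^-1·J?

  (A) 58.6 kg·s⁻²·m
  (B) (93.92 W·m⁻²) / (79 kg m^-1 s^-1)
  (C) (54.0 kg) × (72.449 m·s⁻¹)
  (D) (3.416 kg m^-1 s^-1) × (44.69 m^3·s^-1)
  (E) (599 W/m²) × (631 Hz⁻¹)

(A)

Reference: J·m⁻¹ = N·m·m⁻¹ = kg·m·s⁻².
Each option:
  (A) kg·m·s⁻²  ← same
  (B) [kg·s⁻³] / [kg·m⁻¹·s⁻¹] = m·s⁻²
  (C) [kg] · [m·s⁻¹] = kg·m·s⁻¹
  (D) [kg·m⁻¹·s⁻¹] · [m³·s⁻¹] = kg·m²·s⁻²
  (E) [kg·s⁻³] · [s] = kg·s⁻²
Only (A) matches kg·m·s⁻².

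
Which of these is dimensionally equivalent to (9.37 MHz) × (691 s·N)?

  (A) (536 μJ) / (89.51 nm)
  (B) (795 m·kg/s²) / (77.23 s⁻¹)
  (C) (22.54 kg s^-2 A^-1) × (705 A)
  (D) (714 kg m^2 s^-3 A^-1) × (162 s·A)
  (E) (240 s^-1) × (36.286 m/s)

Reference: [s⁻¹] · [kg·m·s⁻¹] = kg·m·s⁻².
Each option:
  (A) [kg·m²·s⁻²] / [m] = kg·m·s⁻²  ← same
  (B) [kg·m·s⁻²] / [s⁻¹] = kg·m·s⁻¹
  (C) [kg·s⁻²·A⁻¹] · [A] = kg·s⁻²
  (D) [kg·m²·s⁻³·A⁻¹] · [s·A] = kg·m²·s⁻²
  (E) [s⁻¹] · [m·s⁻¹] = m·s⁻²
Only (A) matches kg·m·s⁻².

(A)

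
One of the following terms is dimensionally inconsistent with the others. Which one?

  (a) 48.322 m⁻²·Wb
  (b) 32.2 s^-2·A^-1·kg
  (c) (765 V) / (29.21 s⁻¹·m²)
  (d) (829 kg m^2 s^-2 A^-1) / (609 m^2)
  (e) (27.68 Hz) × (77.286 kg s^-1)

(e)

Work out the base dimensions of each:
  (a) Wb·m⁻² = V·s·m⁻² = kg·s⁻²·A⁻¹
  (b) kg·s⁻²·A⁻¹
  (c) [kg·m²·s⁻³·A⁻¹] / [m²·s⁻¹] = kg·s⁻²·A⁻¹
  (d) [kg·m²·s⁻²·A⁻¹] / [m²] = kg·s⁻²·A⁻¹
  (e) [s⁻¹] · [kg·s⁻¹] = kg·s⁻²
All reduce to kg·s⁻²·A⁻¹ except (e), which is kg·s⁻².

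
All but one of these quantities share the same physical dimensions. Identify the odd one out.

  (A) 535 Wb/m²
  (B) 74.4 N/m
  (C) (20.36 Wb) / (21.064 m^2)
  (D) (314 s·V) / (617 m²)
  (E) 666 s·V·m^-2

Dimensions:
  (A) Wb·m⁻² = V·s·m⁻² = kg·s⁻²·A⁻¹
  (B) N·m⁻¹ = kg·m·s⁻²·m⁻¹ = kg·s⁻²
  (C) [kg·m²·s⁻²·A⁻¹] / [m²] = kg·s⁻²·A⁻¹
  (D) [kg·m²·s⁻²·A⁻¹] / [m²] = kg·s⁻²·A⁻¹
  (E) V·s·m⁻² = J·C⁻¹·s·m⁻² = kg·s⁻²·A⁻¹
All reduce to kg·s⁻²·A⁻¹ except (B), which is kg·s⁻².

(B)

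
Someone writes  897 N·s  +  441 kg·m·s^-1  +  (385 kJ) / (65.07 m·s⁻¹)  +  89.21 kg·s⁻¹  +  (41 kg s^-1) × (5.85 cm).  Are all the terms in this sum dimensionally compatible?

Expand each in SI base units:
  897 N·s:  N·s = kg·m·s⁻²·s = kg·m·s⁻¹
  441 kg·m·s^-1:  kg·m·s⁻¹
  (385 kJ) / (65.07 m·s⁻¹):  [kg·m²·s⁻²] / [m·s⁻¹] = kg·m·s⁻¹
  89.21 kg·s⁻¹:  kg·s⁻¹
  (41 kg s^-1) × (5.85 cm):  [kg·s⁻¹] · [m] = kg·m·s⁻¹
The terms do not share a single dimension (kg·m·s⁻¹ vs kg·s⁻¹).

No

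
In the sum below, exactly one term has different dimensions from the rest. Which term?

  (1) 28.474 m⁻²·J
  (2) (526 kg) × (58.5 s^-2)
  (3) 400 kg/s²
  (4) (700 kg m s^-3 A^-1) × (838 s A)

Work out the base dimensions of each:
  (1) J·m⁻² = N·m·m⁻² = kg·s⁻²
  (2) [kg] · [s⁻²] = kg·s⁻²
  (3) kg·s⁻²
  (4) [kg·m·s⁻³·A⁻¹] · [s·A] = kg·m·s⁻²
All reduce to kg·s⁻² except (4), which is kg·m·s⁻².

(4)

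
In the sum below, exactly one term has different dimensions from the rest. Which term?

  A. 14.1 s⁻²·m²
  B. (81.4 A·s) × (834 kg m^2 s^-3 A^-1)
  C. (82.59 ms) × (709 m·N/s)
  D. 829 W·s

A.

Expand each in SI base units:
  A. m²·s⁻²
  B. [s·A] · [kg·m²·s⁻³·A⁻¹] = kg·m²·s⁻²
  C. [s] · [kg·m²·s⁻³] = kg·m²·s⁻²
  D. W·s = J·s⁻¹·s = kg·m²·s⁻²
All reduce to kg·m²·s⁻² except A., which is m²·s⁻².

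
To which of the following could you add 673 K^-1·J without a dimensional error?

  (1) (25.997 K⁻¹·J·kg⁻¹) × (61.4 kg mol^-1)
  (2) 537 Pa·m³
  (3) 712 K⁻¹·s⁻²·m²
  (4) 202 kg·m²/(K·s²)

(4)

Reference: J·K⁻¹ = N·m·K⁻¹ = kg·m²·s⁻²·K⁻¹.
Each option:
  (1) [m²·s⁻²·K⁻¹] · [kg·mol⁻¹] = kg·m²·s⁻²·K⁻¹·mol⁻¹
  (2) Pa·m³ = N·m⁻²·m³ = kg·m²·s⁻²
  (3) m²·s⁻²·K⁻¹
  (4) kg·m²·s⁻²·K⁻¹  ← same
Only (4) matches kg·m²·s⁻²·K⁻¹.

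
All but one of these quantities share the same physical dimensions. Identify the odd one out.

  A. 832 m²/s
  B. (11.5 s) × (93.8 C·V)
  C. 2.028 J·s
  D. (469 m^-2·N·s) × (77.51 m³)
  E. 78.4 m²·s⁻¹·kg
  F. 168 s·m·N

Dimensions:
  A. m²·s⁻¹
  B. [s] · [kg·m²·s⁻²] = kg·m²·s⁻¹
  C. J·s = N·m·s = kg·m²·s⁻¹
  D. [kg·m⁻¹·s⁻¹] · [m³] = kg·m²·s⁻¹
  E. kg·m²·s⁻¹
  F. N·m·s = kg·m·s⁻²·m·s = kg·m²·s⁻¹
All reduce to kg·m²·s⁻¹ except A., which is m²·s⁻¹.

A.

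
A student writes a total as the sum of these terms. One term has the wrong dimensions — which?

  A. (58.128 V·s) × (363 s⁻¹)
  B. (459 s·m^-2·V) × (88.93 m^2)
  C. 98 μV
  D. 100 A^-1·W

B.

Expand each in SI base units:
  A. [kg·m²·s⁻²·A⁻¹] · [s⁻¹] = kg·m²·s⁻³·A⁻¹
  B. [kg·s⁻²·A⁻¹] · [m²] = kg·m²·s⁻²·A⁻¹
  C. V = J·C⁻¹ = kg·m²·s⁻³·A⁻¹
  D. W·A⁻¹ = J·s⁻¹·A⁻¹ = kg·m²·s⁻³·A⁻¹
All reduce to kg·m²·s⁻³·A⁻¹ except B., which is kg·m²·s⁻²·A⁻¹.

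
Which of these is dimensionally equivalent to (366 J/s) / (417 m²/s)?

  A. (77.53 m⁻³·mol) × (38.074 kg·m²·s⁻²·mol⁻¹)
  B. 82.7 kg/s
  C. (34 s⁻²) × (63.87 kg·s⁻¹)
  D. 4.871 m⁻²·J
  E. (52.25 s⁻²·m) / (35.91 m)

Reference: [kg·m²·s⁻³] / [m²·s⁻¹] = kg·s⁻².
Each option:
  A. [m⁻³·mol] · [kg·m²·s⁻²·mol⁻¹] = kg·m⁻¹·s⁻²
  B. kg·s⁻¹
  C. [s⁻²] · [kg·s⁻¹] = kg·s⁻³
  D. J·m⁻² = N·m·m⁻² = kg·s⁻²  ← same
  E. [m·s⁻²] / [m] = s⁻²
Only D. matches kg·s⁻².

D.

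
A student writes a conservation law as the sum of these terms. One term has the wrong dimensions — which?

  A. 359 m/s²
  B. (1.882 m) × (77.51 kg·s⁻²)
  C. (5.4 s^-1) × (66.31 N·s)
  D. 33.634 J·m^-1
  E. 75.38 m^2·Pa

A.

Expand each in SI base units:
  A. m·s⁻²
  B. [m] · [kg·s⁻²] = kg·m·s⁻²
  C. [s⁻¹] · [kg·m·s⁻¹] = kg·m·s⁻²
  D. J·m⁻¹ = N·m·m⁻¹ = kg·m·s⁻²
  E. Pa·m² = N·m⁻²·m² = kg·m·s⁻²
All reduce to kg·m·s⁻² except A., which is m·s⁻².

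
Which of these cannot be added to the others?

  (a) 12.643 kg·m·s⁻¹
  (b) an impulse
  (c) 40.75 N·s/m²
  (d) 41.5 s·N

(c)

Expand each in SI base units:
  (a) kg·m·s⁻¹
  (b) [impulse] = kg·m·s⁻¹
  (c) N·s·m⁻² = kg·m·s⁻²·s·m⁻² = kg·m⁻¹·s⁻¹
  (d) N·s = kg·m·s⁻²·s = kg·m·s⁻¹
All reduce to kg·m·s⁻¹ except (c), which is kg·m⁻¹·s⁻¹.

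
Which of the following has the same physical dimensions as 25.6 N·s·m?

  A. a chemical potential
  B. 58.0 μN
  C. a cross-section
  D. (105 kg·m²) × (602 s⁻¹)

Reference: N·m·s = kg·m·s⁻²·m·s = kg·m²·s⁻¹.
Each option:
  A. [chemical potential] = kg·m²·s⁻²·mol⁻¹
  B. N = kg·m·s⁻²
  C. [cross-section] = m²
  D. [kg·m²] · [s⁻¹] = kg·m²·s⁻¹  ← same
Only D. matches kg·m²·s⁻¹.

D.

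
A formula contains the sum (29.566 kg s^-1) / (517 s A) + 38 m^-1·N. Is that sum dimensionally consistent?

Dimensions:
  (29.566 kg s^-1) / (517 s A):  [kg·s⁻¹] / [s·A] = kg·s⁻²·A⁻¹
  38 m^-1·N:  N·m⁻¹ = kg·m·s⁻²·m⁻¹ = kg·s⁻²
kg·s⁻²·A⁻¹ ≠ kg·s⁻², so they cannot be added.

No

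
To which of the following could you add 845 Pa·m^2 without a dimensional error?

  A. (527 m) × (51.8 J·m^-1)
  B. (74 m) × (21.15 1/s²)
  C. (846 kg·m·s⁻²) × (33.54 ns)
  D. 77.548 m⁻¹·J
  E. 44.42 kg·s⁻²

Reference: Pa·m² = N·m⁻²·m² = kg·m·s⁻².
Each option:
  A. [m] · [kg·m·s⁻²] = kg·m²·s⁻²
  B. [m] · [s⁻²] = m·s⁻²
  C. [kg·m·s⁻²] · [s] = kg·m·s⁻¹
  D. J·m⁻¹ = N·m·m⁻¹ = kg·m·s⁻²  ← same
  E. kg·s⁻²
Only D. matches kg·m·s⁻².

D.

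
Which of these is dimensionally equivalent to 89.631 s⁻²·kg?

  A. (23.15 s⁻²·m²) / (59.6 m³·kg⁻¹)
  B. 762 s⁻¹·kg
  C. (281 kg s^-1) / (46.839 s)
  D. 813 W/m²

C.

Reference: kg·s⁻².
Each option:
  A. [m²·s⁻²] / [kg⁻¹·m³] = kg·m⁻¹·s⁻²
  B. kg·s⁻¹
  C. [kg·s⁻¹] / [s] = kg·s⁻²  ← same
  D. W·m⁻² = J·s⁻¹·m⁻² = kg·s⁻³
Only C. matches kg·s⁻².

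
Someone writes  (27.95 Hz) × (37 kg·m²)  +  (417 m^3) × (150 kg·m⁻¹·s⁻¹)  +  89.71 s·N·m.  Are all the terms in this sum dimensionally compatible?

In SI base units:
  (27.95 Hz) × (37 kg·m²):  [s⁻¹] · [kg·m²] = kg·m²·s⁻¹
  (417 m^3) × (150 kg·m⁻¹·s⁻¹):  [m³] · [kg·m⁻¹·s⁻¹] = kg·m²·s⁻¹
  89.71 s·N·m:  N·m·s = kg·m·s⁻²·m·s = kg·m²·s⁻¹
Every term reduces to kg·m²·s⁻¹.

Yes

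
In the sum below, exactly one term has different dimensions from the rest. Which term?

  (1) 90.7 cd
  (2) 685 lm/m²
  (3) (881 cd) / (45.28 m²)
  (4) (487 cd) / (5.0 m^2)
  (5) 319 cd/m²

(1)

Work out the base dimensions of each:
  (1) cd
  (2) lm·m⁻² = cd·m⁻² = m⁻²·cd
  (3) [cd] / [m²] = m⁻²·cd
  (4) [cd] / [m²] = m⁻²·cd
  (5) cd·m⁻² = m⁻²·cd
All reduce to m⁻²·cd except (1), which is cd.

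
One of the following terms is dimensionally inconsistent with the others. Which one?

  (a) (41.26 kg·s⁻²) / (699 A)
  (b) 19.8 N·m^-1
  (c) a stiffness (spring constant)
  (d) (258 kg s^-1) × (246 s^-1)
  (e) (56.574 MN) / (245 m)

(a)

Expand each in SI base units:
  (a) [kg·s⁻²] / [A] = kg·s⁻²·A⁻¹
  (b) N·m⁻¹ = kg·m·s⁻²·m⁻¹ = kg·s⁻²
  (c) [stiffness (spring constant)] = kg·s⁻²
  (d) [kg·s⁻¹] · [s⁻¹] = kg·s⁻²
  (e) [kg·m·s⁻²] / [m] = kg·s⁻²
All reduce to kg·s⁻² except (a), which is kg·s⁻²·A⁻¹.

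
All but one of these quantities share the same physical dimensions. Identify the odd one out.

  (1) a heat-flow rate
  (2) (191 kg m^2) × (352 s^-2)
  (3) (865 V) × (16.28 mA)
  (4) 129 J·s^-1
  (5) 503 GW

(2)

Dimensions:
  (1) [heat-flow rate] = kg·m²·s⁻³
  (2) [kg·m²] · [s⁻²] = kg·m²·s⁻²
  (3) [kg·m²·s⁻³·A⁻¹] · [A] = kg·m²·s⁻³
  (4) J·s⁻¹ = N·m·s⁻¹ = kg·m²·s⁻³
  (5) W = J·s⁻¹ = kg·m²·s⁻³
All reduce to kg·m²·s⁻³ except (2), which is kg·m²·s⁻².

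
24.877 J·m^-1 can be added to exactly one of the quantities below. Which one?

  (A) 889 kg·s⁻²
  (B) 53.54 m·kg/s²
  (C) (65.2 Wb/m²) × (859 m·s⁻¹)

Reference: J·m⁻¹ = N·m·m⁻¹ = kg·m·s⁻².
Each option:
  (A) kg·s⁻²
  (B) kg·m·s⁻²  ← same
  (C) [kg·s⁻²·A⁻¹] · [m·s⁻¹] = kg·m·s⁻³·A⁻¹
Only (B) matches kg·m·s⁻².

(B)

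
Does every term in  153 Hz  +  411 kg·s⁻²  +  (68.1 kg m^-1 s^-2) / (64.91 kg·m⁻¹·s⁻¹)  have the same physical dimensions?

Work out the base dimensions of each:
  153 Hz:  Hz = s⁻¹
  411 kg·s⁻²:  kg·s⁻²
  (68.1 kg m^-1 s^-2) / (64.91 kg·m⁻¹·s⁻¹):  [kg·m⁻¹·s⁻²] / [kg·m⁻¹·s⁻¹] = s⁻¹
The terms do not share a single dimension (kg·s⁻² vs s⁻¹).

No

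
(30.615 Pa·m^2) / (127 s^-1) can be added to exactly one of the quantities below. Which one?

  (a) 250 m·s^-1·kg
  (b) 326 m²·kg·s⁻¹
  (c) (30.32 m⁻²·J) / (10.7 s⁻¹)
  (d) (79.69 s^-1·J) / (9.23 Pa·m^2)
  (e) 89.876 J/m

(a)

Reference: [kg·m·s⁻²] / [s⁻¹] = kg·m·s⁻¹.
Each option:
  (a) kg·m·s⁻¹  ← same
  (b) kg·m²·s⁻¹
  (c) [kg·s⁻²] / [s⁻¹] = kg·s⁻¹
  (d) [kg·m²·s⁻³] / [kg·m·s⁻²] = m·s⁻¹
  (e) J·m⁻¹ = N·m·m⁻¹ = kg·m·s⁻²
Only (a) matches kg·m·s⁻¹.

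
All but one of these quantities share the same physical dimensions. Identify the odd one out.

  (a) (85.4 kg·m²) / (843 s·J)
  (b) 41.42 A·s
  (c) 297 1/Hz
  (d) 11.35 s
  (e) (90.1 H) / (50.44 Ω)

(b)

Work out the base dimensions of each:
  (a) [kg·m²] / [kg·m²·s⁻¹] = s
  (b) A·s = s·A
  (c) Hz⁻¹ = (s⁻¹)⁻¹ = s
  (d) s
  (e) [kg·m²·s⁻²·A⁻²] / [kg·m²·s⁻³·A⁻²] = s
All reduce to s except (b), which is s·A.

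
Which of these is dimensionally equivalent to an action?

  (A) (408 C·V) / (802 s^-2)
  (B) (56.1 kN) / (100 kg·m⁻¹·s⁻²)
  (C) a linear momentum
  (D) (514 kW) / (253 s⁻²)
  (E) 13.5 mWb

(D)

Reference: [action] = kg·m²·s⁻¹.
Each option:
  (A) [kg·m²·s⁻²] / [s⁻²] = kg·m²
  (B) [kg·m·s⁻²] / [kg·m⁻¹·s⁻²] = m²
  (C) [linear momentum] = kg·m·s⁻¹
  (D) [kg·m²·s⁻³] / [s⁻²] = kg·m²·s⁻¹  ← same
  (E) Wb = V·s = kg·m²·s⁻²·A⁻¹
Only (D) matches kg·m²·s⁻¹.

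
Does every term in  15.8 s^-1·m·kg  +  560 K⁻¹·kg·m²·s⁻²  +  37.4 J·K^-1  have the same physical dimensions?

Dimensions:
  15.8 s^-1·m·kg:  kg·m·s⁻¹
  560 K⁻¹·kg·m²·s⁻²:  kg·m²·s⁻²·K⁻¹
  37.4 J·K^-1:  J·K⁻¹ = N·m·K⁻¹ = kg·m²·s⁻²·K⁻¹
The terms do not share a single dimension (kg·m²·s⁻²·K⁻¹ vs kg·m·s⁻¹).

No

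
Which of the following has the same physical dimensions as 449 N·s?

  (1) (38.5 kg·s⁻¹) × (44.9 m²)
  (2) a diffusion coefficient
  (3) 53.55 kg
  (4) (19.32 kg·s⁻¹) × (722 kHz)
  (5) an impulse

Reference: N·s = kg·m·s⁻²·s = kg·m·s⁻¹.
Each option:
  (1) [kg·s⁻¹] · [m²] = kg·m²·s⁻¹
  (2) [diffusion coefficient] = m²·s⁻¹
  (3) kg
  (4) [kg·s⁻¹] · [s⁻¹] = kg·s⁻²
  (5) [impulse] = kg·m·s⁻¹  ← same
Only (5) matches kg·m·s⁻¹.

(5)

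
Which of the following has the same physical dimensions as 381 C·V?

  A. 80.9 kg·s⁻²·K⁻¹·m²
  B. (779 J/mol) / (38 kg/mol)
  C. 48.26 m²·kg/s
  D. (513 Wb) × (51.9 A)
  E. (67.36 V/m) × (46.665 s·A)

D.

Reference: C·V = s·A·J·C⁻¹ = kg·m²·s⁻².
Each option:
  A. kg·m²·s⁻²·K⁻¹
  B. [kg·m²·s⁻²·mol⁻¹] / [kg·mol⁻¹] = m²·s⁻²
  C. kg·m²·s⁻¹
  D. [kg·m²·s⁻²·A⁻¹] · [A] = kg·m²·s⁻²  ← same
  E. [kg·m·s⁻³·A⁻¹] · [s·A] = kg·m·s⁻²
Only D. matches kg·m²·s⁻².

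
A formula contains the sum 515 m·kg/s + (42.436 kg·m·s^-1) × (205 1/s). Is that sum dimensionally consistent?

Reduce each to base SI dimensions:
  515 m·kg/s:  kg·m·s⁻¹
  (42.436 kg·m·s^-1) × (205 1/s):  [kg·m·s⁻¹] · [s⁻¹] = kg·m·s⁻²
kg·m·s⁻¹ ≠ kg·m·s⁻², so they cannot be added.

No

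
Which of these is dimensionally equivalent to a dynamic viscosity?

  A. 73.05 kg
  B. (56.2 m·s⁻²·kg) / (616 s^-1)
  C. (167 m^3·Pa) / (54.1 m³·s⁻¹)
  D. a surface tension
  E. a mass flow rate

Reference: [dynamic viscosity] = kg·m⁻¹·s⁻¹.
Each option:
  A. kg
  B. [kg·m·s⁻²] / [s⁻¹] = kg·m·s⁻¹
  C. [kg·m²·s⁻²] / [m³·s⁻¹] = kg·m⁻¹·s⁻¹  ← same
  D. [surface tension] = kg·s⁻²
  E. [mass flow rate] = kg·s⁻¹
Only C. matches kg·m⁻¹·s⁻¹.

C.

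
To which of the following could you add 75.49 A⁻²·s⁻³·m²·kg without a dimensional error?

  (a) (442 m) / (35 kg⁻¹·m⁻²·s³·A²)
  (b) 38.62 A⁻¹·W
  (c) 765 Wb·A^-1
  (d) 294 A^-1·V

Reference: kg·m²·s⁻³·A⁻².
Each option:
  (a) [m] / [kg⁻¹·m⁻²·s³·A²] = kg·m³·s⁻³·A⁻²
  (b) W·A⁻¹ = J·s⁻¹·A⁻¹ = kg·m²·s⁻³·A⁻¹
  (c) Wb·A⁻¹ = V·s·A⁻¹ = kg·m²·s⁻²·A⁻²
  (d) V·A⁻¹ = J·C⁻¹·A⁻¹ = kg·m²·s⁻³·A⁻²  ← same
Only (d) matches kg·m²·s⁻³·A⁻².

(d)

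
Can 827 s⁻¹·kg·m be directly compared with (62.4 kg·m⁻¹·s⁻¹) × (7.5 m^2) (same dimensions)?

Work out the base dimensions of each:
  827 s⁻¹·kg·m:  kg·m·s⁻¹
  (62.4 kg·m⁻¹·s⁻¹) × (7.5 m^2):  [kg·m⁻¹·s⁻¹] · [m²] = kg·m·s⁻¹
Both are kg·m·s⁻¹, so they have the same dimensions and can be added.

Yes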